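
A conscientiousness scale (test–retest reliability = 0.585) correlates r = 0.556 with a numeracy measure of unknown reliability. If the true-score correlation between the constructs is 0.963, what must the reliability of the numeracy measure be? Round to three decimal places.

0.570

r_true = r_obs / √(r_xx · r_yy) ⇒ 0.963 = 0.556 / √(0.585 · r_yy).
√(0.585 · r_yy) = 0.556 / 0.963 = 0.5774; 0.585 · r_yy = 0.3334; r_yy = 0.3334 / 0.585 ≈ 0.570.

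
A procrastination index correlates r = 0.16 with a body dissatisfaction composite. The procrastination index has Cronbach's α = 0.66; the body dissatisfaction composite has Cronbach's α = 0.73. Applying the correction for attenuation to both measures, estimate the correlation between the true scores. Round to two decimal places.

r_true = r_obs / √(r_xx · r_yy) = 0.16 / √(0.66 × 0.73) = 0.16 / √0.4818 = 0.16 / 0.6941 ≈ 0.23.

0.23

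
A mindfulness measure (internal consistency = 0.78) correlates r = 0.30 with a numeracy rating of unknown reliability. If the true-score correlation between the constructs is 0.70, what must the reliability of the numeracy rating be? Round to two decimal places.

r_true = r_obs / √(r_xx · r_yy) ⇒ 0.70 = 0.30 / √(0.78 · r_yy).
√(0.78 · r_yy) = 0.30 / 0.70 = 0.4286; 0.78 · r_yy = 0.1837; r_yy = 0.1837 / 0.78 ≈ 0.24.

0.24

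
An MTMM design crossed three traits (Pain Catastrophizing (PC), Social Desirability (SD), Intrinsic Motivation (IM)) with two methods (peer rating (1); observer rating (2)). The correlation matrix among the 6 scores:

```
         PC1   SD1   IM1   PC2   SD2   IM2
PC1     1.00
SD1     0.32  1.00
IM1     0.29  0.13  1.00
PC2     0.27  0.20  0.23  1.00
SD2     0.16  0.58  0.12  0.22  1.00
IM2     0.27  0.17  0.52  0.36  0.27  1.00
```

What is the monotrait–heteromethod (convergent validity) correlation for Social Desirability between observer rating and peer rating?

Same trait (SD), different methods: r(SD2, SD1) = 0.58.

0.58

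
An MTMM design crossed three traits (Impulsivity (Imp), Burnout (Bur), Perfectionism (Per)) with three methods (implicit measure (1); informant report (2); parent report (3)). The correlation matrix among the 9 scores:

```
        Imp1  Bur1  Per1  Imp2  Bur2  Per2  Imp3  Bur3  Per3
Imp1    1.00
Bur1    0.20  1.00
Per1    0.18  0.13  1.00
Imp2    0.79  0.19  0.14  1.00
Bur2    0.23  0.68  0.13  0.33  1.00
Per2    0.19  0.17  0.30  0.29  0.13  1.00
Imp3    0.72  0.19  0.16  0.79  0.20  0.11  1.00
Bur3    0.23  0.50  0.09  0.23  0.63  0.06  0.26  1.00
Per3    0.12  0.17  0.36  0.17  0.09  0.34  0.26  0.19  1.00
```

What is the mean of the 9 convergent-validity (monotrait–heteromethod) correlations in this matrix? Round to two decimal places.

Convergent values: 0.79, 0.72, 0.79, 0.68, 0.50, 0.63, 0.30, 0.36, 0.34; mean = 5.11/9 = 0.57.

0.57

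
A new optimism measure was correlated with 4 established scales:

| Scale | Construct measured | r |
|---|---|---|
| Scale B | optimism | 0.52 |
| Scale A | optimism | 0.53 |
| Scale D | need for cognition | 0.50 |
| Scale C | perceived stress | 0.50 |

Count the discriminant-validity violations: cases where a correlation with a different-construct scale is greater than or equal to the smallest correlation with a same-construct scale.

0

Convergent (same construct = optimism): Scale B, Scale A.
Smallest convergent = 0.52. Discriminant values: 0.50, 0.50; count ≥ 0.52 → 0.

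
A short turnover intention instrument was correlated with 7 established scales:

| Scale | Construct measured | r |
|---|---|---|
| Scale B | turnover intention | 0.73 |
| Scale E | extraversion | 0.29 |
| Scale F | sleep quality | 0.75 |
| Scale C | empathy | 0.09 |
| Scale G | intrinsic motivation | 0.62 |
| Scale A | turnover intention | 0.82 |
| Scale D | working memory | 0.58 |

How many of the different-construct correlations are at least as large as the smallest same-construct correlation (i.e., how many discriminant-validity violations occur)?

1

Convergent (same construct = turnover intention): Scale B, Scale A.
Smallest convergent = 0.73. Discriminant values: 0.29, 0.75, 0.09, 0.62, 0.58; count ≥ 0.73 → 1.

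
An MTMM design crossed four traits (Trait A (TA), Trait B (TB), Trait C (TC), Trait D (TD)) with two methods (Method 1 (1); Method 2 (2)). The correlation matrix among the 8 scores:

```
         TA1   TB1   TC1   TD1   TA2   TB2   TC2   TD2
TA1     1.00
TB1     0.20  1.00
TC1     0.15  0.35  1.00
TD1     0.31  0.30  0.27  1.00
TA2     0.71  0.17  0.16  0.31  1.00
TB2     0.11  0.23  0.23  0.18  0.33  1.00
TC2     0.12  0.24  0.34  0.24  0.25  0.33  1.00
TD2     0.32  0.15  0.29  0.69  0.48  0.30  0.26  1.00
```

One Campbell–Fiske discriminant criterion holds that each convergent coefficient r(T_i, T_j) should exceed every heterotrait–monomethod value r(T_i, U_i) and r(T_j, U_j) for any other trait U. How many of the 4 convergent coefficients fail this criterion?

Each convergent coefficient versus the relevant comparison correlations:
TA (methods 1·2): 0.71 vs {0.20, 0.33, 0.15, 0.25, 0.31, 0.48} → pass.
TB (methods 1·2): 0.23 vs {0.20, 0.33, 0.35, 0.33, 0.30, 0.30} → fail.
TC (methods 1·2): 0.34 vs {0.15, 0.25, 0.35, 0.33, 0.27, 0.26} → fail.
TD (methods 1·2): 0.69 vs {0.31, 0.48, 0.30, 0.30, 0.27, 0.26} → pass.
2 of 4 fail.

2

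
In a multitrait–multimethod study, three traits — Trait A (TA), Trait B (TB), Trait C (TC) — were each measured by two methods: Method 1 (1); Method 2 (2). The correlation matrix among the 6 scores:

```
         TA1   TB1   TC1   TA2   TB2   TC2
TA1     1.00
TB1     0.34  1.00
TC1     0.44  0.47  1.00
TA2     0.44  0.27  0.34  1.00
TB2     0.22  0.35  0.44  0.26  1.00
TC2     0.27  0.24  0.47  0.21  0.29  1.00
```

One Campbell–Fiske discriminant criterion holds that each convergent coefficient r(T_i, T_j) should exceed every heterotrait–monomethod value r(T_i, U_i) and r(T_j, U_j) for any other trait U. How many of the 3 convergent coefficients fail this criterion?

Checking each validity diagonal entry against its comparison values:
TA (methods 1·2): 0.44 vs {0.34, 0.26, 0.44, 0.21} → fail.
TB (methods 1·2): 0.35 vs {0.34, 0.26, 0.47, 0.29} → fail.
TC (methods 1·2): 0.47 vs {0.44, 0.21, 0.47, 0.29} → fail.
3 of 3 fail.

3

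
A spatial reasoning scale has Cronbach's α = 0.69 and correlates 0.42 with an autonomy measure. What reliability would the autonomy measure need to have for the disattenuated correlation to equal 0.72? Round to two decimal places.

0.49

r_true = r_obs / √(r_xx · r_yy) ⇒ 0.72 = 0.42 / √(0.69 · r_yy).
√(0.69 · r_yy) = 0.42 / 0.72 = 0.5833; 0.69 · r_yy = 0.3402; r_yy = 0.3402 / 0.69 ≈ 0.49.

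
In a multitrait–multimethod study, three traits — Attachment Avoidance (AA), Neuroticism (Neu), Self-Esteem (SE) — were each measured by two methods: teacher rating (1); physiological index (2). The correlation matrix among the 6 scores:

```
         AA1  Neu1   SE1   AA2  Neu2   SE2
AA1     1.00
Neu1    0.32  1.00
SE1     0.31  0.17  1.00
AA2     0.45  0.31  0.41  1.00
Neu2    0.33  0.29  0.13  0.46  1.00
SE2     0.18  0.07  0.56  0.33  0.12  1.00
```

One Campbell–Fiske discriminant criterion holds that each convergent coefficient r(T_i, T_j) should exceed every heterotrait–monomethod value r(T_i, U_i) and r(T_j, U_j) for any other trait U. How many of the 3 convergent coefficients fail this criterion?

2

Convergent coefficients and their comparison sets:
AA (methods 1·2): 0.45 vs {0.32, 0.46, 0.31, 0.33} → fail.
Neu (methods 1·2): 0.29 vs {0.32, 0.46, 0.17, 0.12} → fail.
SE (methods 1·2): 0.56 vs {0.31, 0.33, 0.17, 0.12} → pass.
2 of 3 fail.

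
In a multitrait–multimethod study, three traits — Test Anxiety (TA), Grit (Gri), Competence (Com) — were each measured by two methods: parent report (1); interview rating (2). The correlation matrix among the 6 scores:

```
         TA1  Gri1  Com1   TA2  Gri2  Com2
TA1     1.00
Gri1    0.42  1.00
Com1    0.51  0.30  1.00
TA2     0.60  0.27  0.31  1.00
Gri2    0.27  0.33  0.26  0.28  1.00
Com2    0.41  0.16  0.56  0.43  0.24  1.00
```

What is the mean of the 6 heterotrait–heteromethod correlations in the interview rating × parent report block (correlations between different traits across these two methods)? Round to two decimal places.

0.28

HTHM values (method 2 × method 1): 0.27, 0.31, 0.27, 0.26, 0.41, 0.16; mean = 1.68/6 = 0.28.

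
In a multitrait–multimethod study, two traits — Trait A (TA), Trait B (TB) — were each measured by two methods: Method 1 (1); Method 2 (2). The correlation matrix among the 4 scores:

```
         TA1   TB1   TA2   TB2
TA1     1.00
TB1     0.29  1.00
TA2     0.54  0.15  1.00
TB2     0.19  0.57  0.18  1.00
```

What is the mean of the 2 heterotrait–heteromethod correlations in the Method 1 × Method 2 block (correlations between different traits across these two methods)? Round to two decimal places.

HTHM values (method 1 × method 2): 0.19, 0.15; mean = 0.34/2 = 0.17.

0.17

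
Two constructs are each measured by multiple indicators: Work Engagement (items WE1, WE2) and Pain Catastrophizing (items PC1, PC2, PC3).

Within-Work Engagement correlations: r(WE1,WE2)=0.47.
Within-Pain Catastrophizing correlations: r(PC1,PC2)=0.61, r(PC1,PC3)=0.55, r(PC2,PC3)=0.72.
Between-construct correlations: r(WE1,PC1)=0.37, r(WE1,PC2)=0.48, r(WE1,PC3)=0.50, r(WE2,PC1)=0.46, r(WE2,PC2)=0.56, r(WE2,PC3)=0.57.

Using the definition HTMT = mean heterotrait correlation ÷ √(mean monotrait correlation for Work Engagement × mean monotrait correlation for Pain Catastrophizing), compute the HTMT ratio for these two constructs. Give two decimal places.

Mean heterotrait r = 2.94/6 = 0.4900.
Mean within-WE = 0.47/1 = 0.4700; mean within-PC = 1.88/3 = 0.6267.
Geometric mean = √(0.4700 × 0.6267) = 0.5427.
HTMT = 0.4900 / 0.5427 = 0.90.

0.90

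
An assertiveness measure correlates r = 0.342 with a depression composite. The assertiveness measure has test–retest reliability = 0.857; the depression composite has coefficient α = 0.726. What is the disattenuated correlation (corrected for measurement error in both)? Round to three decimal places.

r_true = r_obs / √(r_xx · r_yy) = 0.342 / √(0.857 × 0.726) = 0.342 / √0.622182 = 0.342 / 0.7888 ≈ 0.434.

0.434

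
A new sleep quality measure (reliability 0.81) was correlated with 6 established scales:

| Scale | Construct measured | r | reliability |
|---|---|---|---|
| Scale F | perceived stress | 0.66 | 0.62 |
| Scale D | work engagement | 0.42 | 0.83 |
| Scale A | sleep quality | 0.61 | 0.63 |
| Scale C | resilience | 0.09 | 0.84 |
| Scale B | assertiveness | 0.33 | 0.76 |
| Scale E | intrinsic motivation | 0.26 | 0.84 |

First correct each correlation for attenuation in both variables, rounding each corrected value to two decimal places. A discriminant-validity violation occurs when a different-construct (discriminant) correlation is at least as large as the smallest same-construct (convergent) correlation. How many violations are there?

Disattenuated r (r / √(r_scale · r_new)):
  Scale F (disc): 0.66 / √(0.62·0.81) = 0.93
  Scale D (disc): 0.42 / √(0.83·0.81) = 0.51
  Scale A (conv): 0.61 / √(0.63·0.81) = 0.85
  Scale C (disc): 0.09 / √(0.84·0.81) = 0.11
  Scale B (disc): 0.33 / √(0.76·0.81) = 0.42
  Scale E (disc): 0.26 / √(0.84·0.81) = 0.32
Smallest convergent = 0.85. Discriminant values: 0.93, 0.51, 0.11, 0.42, 0.32; count ≥ 0.85 → 1.

1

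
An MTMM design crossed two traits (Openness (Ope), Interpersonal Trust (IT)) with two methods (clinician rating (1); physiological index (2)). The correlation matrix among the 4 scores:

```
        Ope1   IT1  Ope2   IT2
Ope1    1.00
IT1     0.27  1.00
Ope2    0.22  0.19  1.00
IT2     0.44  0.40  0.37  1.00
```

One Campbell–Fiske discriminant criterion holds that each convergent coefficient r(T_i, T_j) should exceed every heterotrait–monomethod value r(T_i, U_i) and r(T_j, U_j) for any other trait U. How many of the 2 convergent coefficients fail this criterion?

1

Each convergent coefficient versus the relevant comparison correlations:
Ope (methods 1·2): 0.22 vs {0.27, 0.37} → fail.
IT (methods 1·2): 0.40 vs {0.27, 0.37} → pass.
1 of 2 fail.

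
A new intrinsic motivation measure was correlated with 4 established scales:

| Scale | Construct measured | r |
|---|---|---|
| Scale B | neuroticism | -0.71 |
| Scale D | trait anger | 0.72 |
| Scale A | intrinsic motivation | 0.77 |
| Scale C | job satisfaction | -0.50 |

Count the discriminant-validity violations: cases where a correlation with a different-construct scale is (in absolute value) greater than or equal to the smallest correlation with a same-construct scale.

0

Convergent (same construct = intrinsic motivation): Scale A.
Smallest convergent = 0.77. Discriminant |r|: 0.71, 0.72, 0.50; count ≥ 0.77 → 0.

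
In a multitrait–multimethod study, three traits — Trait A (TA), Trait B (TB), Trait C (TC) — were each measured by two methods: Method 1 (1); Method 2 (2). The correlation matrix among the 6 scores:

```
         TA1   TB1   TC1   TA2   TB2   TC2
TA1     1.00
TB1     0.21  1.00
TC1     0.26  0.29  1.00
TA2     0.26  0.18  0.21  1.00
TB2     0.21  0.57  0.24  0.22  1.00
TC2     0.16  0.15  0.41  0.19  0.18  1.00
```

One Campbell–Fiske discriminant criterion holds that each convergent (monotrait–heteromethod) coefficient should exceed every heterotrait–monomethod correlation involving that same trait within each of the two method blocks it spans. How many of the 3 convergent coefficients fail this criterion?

1

Checking each validity diagonal entry against its comparison values:
TA (methods 1·2): 0.26 vs {0.21, 0.22, 0.26, 0.19} → fail.
TB (methods 1·2): 0.57 vs {0.21, 0.22, 0.29, 0.18} → pass.
TC (methods 1·2): 0.41 vs {0.26, 0.19, 0.29, 0.18} → pass.
1 of 3 fail.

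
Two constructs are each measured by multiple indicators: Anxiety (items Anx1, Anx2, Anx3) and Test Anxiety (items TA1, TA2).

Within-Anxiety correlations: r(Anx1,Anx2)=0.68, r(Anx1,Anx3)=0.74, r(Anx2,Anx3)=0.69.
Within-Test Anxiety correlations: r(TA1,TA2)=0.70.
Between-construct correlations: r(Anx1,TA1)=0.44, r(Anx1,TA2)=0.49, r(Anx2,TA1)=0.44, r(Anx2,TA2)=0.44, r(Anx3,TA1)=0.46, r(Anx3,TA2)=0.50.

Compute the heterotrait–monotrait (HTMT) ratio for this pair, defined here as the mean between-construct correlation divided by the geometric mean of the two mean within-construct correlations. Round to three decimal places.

Mean heterotrait r = 2.77/6 = 0.4617.
Mean within-Anx = 2.11/3 = 0.7033; mean within-TA = 0.70/1 = 0.7000.
Geometric mean = √(0.7033 × 0.7000) = 0.7016.
HTMT = 0.4617 / 0.7016 = 0.658.

0.658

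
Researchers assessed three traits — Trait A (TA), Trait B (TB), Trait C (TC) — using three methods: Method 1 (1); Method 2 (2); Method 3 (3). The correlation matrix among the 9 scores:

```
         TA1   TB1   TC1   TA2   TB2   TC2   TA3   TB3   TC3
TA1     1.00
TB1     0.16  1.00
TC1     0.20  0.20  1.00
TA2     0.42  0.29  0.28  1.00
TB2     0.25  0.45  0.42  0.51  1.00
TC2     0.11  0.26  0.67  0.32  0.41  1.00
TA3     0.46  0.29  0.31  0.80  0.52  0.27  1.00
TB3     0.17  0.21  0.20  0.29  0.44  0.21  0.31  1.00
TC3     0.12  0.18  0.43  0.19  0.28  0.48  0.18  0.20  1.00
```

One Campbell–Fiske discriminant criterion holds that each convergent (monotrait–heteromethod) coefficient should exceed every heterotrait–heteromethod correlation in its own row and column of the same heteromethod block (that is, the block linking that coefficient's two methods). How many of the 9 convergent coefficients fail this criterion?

2

Checking each validity diagonal entry against its comparison values:
TA (methods 1·2): 0.42 vs {0.25, 0.29, 0.11, 0.28} → pass.
TA (methods 1·3): 0.46 vs {0.17, 0.29, 0.12, 0.31} → pass.
TA (methods 2·3): 0.80 vs {0.29, 0.52, 0.19, 0.27} → pass.
TB (methods 1·2): 0.45 vs {0.29, 0.25, 0.26, 0.42} → pass.
TB (methods 1·3): 0.21 vs {0.29, 0.17, 0.18, 0.20} → fail.
TB (methods 2·3): 0.44 vs {0.52, 0.29, 0.28, 0.21} → fail.
TC (methods 1·2): 0.67 vs {0.28, 0.11, 0.42, 0.26} → pass.
TC (methods 1·3): 0.43 vs {0.31, 0.12, 0.20, 0.18} → pass.
TC (methods 2·3): 0.48 vs {0.27, 0.19, 0.21, 0.28} → pass.
2 of 9 fail.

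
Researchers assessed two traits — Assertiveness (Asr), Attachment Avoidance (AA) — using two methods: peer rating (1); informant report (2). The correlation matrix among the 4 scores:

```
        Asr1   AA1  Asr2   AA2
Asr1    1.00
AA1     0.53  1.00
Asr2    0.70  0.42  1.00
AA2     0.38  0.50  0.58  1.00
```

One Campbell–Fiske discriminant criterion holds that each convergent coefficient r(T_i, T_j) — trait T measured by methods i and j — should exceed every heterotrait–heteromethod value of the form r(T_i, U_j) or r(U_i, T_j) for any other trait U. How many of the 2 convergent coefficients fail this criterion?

0

Convergent coefficients and their comparison sets:
Asr (methods 1·2): 0.70 vs {0.38, 0.42} → pass.
AA (methods 1·2): 0.50 vs {0.42, 0.38} → pass.
0 of 2 fail.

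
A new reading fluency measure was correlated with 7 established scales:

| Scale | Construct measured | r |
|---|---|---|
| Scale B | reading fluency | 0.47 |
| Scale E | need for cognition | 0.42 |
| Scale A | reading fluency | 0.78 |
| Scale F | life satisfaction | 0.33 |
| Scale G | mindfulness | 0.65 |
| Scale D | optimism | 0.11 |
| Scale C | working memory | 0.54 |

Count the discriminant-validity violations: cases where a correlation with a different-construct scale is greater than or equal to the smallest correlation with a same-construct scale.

2

Convergent (same construct = reading fluency): Scale B, Scale A.
Smallest convergent = 0.47. Discriminant values: 0.42, 0.33, 0.65, 0.11, 0.54; count ≥ 0.47 → 2.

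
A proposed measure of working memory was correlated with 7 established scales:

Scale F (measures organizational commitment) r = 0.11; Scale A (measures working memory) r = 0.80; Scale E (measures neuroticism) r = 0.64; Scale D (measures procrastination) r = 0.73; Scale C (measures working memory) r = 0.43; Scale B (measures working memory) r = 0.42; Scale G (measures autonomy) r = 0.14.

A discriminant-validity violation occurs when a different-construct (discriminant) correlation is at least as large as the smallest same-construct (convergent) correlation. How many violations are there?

Convergent (same construct = working memory): Scale A, Scale C, Scale B.
Smallest convergent = 0.42. Discriminant values: 0.11, 0.64, 0.73, 0.14; count ≥ 0.42 → 2.

2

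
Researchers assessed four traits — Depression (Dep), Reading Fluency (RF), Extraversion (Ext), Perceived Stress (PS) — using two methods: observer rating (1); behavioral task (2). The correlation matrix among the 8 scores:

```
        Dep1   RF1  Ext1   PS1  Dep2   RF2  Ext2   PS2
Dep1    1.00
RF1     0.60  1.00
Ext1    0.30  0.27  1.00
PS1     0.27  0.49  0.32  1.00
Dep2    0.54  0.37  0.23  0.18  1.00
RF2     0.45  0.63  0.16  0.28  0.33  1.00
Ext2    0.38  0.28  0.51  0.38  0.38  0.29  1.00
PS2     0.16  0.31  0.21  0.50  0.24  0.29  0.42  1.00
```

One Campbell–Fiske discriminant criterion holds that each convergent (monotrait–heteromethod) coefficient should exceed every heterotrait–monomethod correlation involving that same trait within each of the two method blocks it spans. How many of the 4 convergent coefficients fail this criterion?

1

Convergent coefficients and their comparison sets:
Dep (methods 1·2): 0.54 vs {0.60, 0.33, 0.30, 0.38, 0.27, 0.24} → fail.
RF (methods 1·2): 0.63 vs {0.60, 0.33, 0.27, 0.29, 0.49, 0.29} → pass.
Ext (methods 1·2): 0.51 vs {0.30, 0.38, 0.27, 0.29, 0.32, 0.42} → pass.
PS (methods 1·2): 0.50 vs {0.27, 0.24, 0.49, 0.29, 0.32, 0.42} → pass.
1 of 4 fail.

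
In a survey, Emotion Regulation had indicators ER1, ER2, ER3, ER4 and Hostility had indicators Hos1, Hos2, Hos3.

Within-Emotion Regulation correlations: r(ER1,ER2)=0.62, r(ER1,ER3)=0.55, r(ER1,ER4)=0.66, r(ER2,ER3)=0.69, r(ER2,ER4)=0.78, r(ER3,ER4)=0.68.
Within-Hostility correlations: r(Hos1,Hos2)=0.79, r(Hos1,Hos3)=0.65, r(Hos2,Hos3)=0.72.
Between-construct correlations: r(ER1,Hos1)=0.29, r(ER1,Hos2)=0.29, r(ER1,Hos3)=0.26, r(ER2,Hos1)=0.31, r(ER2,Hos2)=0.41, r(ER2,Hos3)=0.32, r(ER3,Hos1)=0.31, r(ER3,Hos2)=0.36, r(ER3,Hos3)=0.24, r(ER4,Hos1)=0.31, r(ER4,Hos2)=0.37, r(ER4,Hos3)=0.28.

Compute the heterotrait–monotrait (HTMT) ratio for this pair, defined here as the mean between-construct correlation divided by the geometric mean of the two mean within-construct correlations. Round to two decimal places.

0.45

Between-construct mean = 3.75/12 = 0.3125.
Mean within-ER = 3.98/6 = 0.6633; mean within-Hos = 2.16/3 = 0.7200.
Geometric mean = √(0.6633 × 0.7200) = 0.6911.
HTMT = 0.3125 / 0.6911 = 0.45.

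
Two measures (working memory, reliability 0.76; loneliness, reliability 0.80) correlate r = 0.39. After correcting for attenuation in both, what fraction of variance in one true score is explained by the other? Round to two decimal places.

0.25

Disattenuated r = 0.39 / √(0.76 × 0.80) = 0.39 / 0.7797 = 0.5002.
Shared true-score variance = 0.5002² = 0.2502 ≈ 0.25.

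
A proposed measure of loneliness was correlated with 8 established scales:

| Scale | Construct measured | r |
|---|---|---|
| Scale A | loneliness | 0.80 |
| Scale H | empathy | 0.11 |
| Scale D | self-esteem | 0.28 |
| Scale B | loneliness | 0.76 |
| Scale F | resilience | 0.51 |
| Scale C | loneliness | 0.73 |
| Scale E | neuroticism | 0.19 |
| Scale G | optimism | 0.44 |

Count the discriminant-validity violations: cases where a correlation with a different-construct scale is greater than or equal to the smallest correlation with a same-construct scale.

Convergent (same construct = loneliness): Scale A, Scale B, Scale C.
Smallest convergent = 0.73. Discriminant values: 0.11, 0.28, 0.51, 0.19, 0.44; count ≥ 0.73 → 0.

0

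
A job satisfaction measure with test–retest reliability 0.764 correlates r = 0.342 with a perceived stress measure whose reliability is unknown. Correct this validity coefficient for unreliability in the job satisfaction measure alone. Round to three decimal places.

0.391

Single correction: r_c = r_obs / √r_xx = 0.342 / √0.764 = 0.342 / 0.8741 ≈ 0.391.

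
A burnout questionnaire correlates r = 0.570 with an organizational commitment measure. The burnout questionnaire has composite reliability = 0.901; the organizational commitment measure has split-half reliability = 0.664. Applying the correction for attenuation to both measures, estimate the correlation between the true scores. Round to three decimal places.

r_true = r_obs / √(r_xx · r_yy) = 0.570 / √(0.901 × 0.664) = 0.570 / √0.598264 = 0.570 / 0.7735 ≈ 0.737.

0.737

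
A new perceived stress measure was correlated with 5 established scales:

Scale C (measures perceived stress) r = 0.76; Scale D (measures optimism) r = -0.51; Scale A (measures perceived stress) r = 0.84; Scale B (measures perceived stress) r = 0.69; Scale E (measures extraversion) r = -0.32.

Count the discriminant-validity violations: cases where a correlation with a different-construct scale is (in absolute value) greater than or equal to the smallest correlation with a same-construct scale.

Convergent (same construct = perceived stress): Scale C, Scale A, Scale B.
Smallest convergent = 0.69. Discriminant |r|: 0.51, 0.32; count ≥ 0.69 → 0.

0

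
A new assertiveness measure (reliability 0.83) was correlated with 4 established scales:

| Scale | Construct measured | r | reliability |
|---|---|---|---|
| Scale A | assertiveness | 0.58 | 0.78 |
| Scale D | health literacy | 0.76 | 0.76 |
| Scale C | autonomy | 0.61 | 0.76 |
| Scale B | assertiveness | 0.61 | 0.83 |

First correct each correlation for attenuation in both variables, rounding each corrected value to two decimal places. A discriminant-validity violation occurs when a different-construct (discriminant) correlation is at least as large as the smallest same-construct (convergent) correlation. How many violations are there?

2

Disattenuated r (r / √(r_scale · r_new)):
  Scale A (conv): 0.58 / √(0.78·0.83) = 0.72
  Scale D (disc): 0.76 / √(0.76·0.83) = 0.96
  Scale C (disc): 0.61 / √(0.76·0.83) = 0.77
  Scale B (conv): 0.61 / √(0.83·0.83) = 0.73
Smallest convergent = 0.72. Discriminant values: 0.96, 0.77; count ≥ 0.72 → 2.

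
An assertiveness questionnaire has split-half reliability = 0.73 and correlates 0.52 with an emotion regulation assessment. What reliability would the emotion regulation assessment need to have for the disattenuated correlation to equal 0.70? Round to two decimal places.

r_true = r_obs / √(r_xx · r_yy) ⇒ 0.70 = 0.52 / √(0.73 · r_yy).
√(0.73 · r_yy) = 0.52 / 0.70 = 0.7429; 0.73 · r_yy = 0.5519; r_yy = 0.5519 / 0.73 ≈ 0.76.

0.76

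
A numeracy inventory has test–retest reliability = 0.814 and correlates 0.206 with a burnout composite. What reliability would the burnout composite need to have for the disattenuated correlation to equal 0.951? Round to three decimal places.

0.058

r_true = r_obs / √(r_xx · r_yy) ⇒ 0.951 = 0.206 / √(0.814 · r_yy).
√(0.814 · r_yy) = 0.206 / 0.951 = 0.2166; 0.814 · r_yy = 0.0469; r_yy = 0.0469 / 0.814 ≈ 0.058.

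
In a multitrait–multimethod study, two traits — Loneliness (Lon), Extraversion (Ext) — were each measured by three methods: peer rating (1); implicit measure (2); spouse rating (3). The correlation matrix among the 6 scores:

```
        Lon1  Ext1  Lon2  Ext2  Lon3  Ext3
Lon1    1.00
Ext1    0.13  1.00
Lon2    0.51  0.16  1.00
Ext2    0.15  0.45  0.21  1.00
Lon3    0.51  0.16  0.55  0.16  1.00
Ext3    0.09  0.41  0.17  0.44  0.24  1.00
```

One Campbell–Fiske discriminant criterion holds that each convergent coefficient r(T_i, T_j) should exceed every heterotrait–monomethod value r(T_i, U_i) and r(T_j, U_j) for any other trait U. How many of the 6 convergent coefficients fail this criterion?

Convergent coefficients and their comparison sets:
Lon (methods 1·2): 0.51 vs {0.13, 0.21} → pass.
Lon (methods 1·3): 0.51 vs {0.13, 0.24} → pass.
Lon (methods 2·3): 0.55 vs {0.21, 0.24} → pass.
Ext (methods 1·2): 0.45 vs {0.13, 0.21} → pass.
Ext (methods 1·3): 0.41 vs {0.13, 0.24} → pass.
Ext (methods 2·3): 0.44 vs {0.21, 0.24} → pass.
0 of 6 fail.

0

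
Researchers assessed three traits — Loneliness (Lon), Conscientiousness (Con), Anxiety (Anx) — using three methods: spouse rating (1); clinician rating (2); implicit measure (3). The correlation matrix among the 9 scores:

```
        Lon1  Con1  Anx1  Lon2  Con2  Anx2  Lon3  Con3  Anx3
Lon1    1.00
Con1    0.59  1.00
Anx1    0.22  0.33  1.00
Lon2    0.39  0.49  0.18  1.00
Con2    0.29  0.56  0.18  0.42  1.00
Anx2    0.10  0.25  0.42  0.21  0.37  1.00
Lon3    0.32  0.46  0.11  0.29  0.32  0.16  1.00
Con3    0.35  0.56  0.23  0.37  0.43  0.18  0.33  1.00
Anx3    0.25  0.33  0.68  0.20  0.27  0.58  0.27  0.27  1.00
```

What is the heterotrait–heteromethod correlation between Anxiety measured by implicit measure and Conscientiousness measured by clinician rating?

0.27

Different traits and methods: r(Anx3, Con2) = 0.27.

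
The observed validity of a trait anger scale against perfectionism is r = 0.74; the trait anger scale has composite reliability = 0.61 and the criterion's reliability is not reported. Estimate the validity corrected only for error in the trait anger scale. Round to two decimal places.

Single correction: r_c = r_obs / √r_xx = 0.74 / √0.61 = 0.74 / 0.7810 ≈ 0.95.

0.95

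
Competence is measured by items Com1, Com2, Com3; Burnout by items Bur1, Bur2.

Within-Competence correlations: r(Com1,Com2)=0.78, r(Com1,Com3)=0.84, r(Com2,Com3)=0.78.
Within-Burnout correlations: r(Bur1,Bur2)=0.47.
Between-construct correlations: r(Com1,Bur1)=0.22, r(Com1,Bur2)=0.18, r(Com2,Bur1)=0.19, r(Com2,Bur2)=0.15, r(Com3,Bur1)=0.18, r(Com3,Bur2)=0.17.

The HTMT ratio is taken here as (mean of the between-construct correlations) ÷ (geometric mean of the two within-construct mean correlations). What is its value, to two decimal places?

Mean heterotrait r = 1.09/6 = 0.1817.
Mean within-Com = 2.40/3 = 0.8000; mean within-Bur = 0.47/1 = 0.4700.
Geometric mean = √(0.8000 × 0.4700) = 0.6132.
HTMT = 0.1817 / 0.6132 = 0.30.

0.30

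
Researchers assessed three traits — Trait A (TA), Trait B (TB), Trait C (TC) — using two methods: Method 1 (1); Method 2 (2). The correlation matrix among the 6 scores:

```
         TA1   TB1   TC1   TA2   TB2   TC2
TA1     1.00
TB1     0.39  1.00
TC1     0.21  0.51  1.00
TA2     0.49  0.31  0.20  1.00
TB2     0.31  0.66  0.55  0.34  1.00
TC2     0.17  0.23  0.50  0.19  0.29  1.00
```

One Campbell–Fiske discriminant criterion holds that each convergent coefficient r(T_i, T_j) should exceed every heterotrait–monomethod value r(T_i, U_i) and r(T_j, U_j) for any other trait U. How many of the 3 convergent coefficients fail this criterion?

Checking each validity diagonal entry against its comparison values:
TA (methods 1·2): 0.49 vs {0.39, 0.34, 0.21, 0.19} → pass.
TB (methods 1·2): 0.66 vs {0.39, 0.34, 0.51, 0.29} → pass.
TC (methods 1·2): 0.50 vs {0.21, 0.19, 0.51, 0.29} → fail.
1 of 3 fail.

1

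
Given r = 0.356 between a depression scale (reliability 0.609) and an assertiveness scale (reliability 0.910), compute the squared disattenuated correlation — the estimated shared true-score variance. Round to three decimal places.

0.229

Disattenuated r = 0.356 / √(0.609 × 0.910) = 0.356 / 0.7444 = 0.4782.
Shared true-score variance = 0.4782² = 0.2287 ≈ 0.229.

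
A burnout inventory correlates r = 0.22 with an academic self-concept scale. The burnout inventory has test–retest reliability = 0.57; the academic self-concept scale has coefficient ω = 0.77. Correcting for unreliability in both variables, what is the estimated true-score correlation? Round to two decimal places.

r_true = r_obs / √(r_xx · r_yy) = 0.22 / √(0.57 × 0.77) = 0.22 / √0.4389 = 0.22 / 0.6625 ≈ 0.33.

0.33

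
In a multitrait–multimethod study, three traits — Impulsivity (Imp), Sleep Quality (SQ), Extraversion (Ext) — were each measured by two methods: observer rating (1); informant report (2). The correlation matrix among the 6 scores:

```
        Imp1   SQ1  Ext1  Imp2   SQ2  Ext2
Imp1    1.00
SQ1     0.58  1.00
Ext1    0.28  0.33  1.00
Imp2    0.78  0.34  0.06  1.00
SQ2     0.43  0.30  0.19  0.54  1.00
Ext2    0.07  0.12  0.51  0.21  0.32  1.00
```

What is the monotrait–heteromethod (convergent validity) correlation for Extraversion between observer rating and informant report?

Same trait (Ext), different methods: r(Ext1, Ext2) = 0.51.

0.51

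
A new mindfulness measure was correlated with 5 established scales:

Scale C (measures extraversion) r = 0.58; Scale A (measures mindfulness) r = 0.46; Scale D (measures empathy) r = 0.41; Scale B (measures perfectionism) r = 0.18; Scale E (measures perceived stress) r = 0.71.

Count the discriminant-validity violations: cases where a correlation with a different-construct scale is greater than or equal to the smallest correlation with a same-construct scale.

Convergent (same construct = mindfulness): Scale A.
Smallest convergent = 0.46. Discriminant values: 0.58, 0.41, 0.18, 0.71; count ≥ 0.46 → 2.

2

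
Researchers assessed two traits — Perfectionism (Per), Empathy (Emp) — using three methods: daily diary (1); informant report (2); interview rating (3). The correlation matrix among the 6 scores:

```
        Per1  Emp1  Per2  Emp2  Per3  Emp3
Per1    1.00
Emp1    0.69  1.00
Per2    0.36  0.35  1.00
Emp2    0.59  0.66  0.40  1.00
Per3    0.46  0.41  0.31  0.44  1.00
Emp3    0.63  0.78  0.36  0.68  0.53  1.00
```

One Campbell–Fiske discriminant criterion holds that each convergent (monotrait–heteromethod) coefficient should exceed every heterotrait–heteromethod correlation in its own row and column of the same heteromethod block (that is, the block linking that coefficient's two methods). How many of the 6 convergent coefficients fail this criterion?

Checking each validity diagonal entry against its comparison values:
Per (methods 1·2): 0.36 vs {0.59, 0.35} → fail.
Per (methods 1·3): 0.46 vs {0.63, 0.41} → fail.
Per (methods 2·3): 0.31 vs {0.36, 0.44} → fail.
Emp (methods 1·2): 0.66 vs {0.35, 0.59} → pass.
Emp (methods 1·3): 0.78 vs {0.41, 0.63} → pass.
Emp (methods 2·3): 0.68 vs {0.44, 0.36} → pass.
3 of 6 fail.

3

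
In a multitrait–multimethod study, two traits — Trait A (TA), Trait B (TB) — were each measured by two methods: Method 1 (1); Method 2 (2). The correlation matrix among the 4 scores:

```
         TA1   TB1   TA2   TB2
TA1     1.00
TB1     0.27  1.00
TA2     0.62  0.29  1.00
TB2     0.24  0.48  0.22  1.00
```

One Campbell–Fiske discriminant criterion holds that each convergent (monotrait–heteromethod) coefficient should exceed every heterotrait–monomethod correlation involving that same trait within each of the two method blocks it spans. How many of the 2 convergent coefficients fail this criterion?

Checking each validity diagonal entry against its comparison values:
TA (methods 1·2): 0.62 vs {0.27, 0.22} → pass.
TB (methods 1·2): 0.48 vs {0.27, 0.22} → pass.
0 of 2 fail.

0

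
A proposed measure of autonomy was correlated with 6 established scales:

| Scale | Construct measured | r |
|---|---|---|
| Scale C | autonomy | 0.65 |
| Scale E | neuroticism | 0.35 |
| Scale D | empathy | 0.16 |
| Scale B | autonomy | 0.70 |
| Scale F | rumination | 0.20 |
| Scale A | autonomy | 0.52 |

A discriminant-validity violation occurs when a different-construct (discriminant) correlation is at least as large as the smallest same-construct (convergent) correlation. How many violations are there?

Convergent (same construct = autonomy): Scale C, Scale B, Scale A.
Smallest convergent = 0.52. Discriminant values: 0.35, 0.16, 0.20; count ≥ 0.52 → 0.

0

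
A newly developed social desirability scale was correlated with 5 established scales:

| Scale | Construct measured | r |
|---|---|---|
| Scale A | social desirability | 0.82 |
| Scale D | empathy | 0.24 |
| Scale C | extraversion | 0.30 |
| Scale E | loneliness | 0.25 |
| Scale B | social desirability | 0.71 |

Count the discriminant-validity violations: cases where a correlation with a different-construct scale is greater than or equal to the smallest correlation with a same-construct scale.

0

Convergent (same construct = social desirability): Scale A, Scale B.
Smallest convergent = 0.71. Discriminant values: 0.24, 0.30, 0.25; count ≥ 0.71 → 0.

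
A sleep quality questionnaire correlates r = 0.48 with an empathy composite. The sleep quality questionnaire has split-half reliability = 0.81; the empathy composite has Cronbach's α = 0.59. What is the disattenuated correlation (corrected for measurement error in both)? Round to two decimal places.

r_true = r_obs / √(r_xx · r_yy) = 0.48 / √(0.81 × 0.59) = 0.48 / √0.4779 = 0.48 / 0.6913 ≈ 0.69.

0.69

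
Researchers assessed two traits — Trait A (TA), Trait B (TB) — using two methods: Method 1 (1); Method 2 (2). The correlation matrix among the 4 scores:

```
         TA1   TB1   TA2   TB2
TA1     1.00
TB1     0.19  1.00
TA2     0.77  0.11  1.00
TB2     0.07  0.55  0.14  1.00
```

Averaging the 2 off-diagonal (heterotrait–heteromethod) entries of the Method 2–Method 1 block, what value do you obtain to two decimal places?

0.09

HTHM values (method 2 × method 1): 0.11, 0.07; mean = 0.18/2 = 0.09.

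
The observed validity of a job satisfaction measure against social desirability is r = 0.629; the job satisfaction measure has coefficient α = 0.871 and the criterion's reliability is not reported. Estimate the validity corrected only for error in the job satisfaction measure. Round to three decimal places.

0.674

Single correction: r_c = r_obs / √r_xx = 0.629 / √0.871 = 0.629 / 0.9333 ≈ 0.674.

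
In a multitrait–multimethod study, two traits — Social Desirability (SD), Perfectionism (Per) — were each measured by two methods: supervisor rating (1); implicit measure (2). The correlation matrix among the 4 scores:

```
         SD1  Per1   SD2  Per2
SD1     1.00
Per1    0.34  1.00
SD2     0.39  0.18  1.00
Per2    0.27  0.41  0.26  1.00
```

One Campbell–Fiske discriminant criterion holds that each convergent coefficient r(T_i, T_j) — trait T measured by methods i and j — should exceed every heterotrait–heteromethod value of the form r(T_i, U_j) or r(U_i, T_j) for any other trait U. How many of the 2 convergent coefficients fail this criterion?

0

Each convergent coefficient versus the relevant comparison correlations:
SD (methods 1·2): 0.39 vs {0.27, 0.18} → pass.
Per (methods 1·2): 0.41 vs {0.18, 0.27} → pass.
0 of 2 fail.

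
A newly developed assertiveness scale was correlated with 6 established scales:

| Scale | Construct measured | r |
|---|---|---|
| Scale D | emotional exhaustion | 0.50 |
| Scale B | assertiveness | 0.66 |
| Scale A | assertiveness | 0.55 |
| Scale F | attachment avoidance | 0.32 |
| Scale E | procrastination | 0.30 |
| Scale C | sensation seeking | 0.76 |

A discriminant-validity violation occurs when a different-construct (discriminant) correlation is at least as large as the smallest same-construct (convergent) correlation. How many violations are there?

1

Convergent (same construct = assertiveness): Scale B, Scale A.
Smallest convergent = 0.55. Discriminant values: 0.50, 0.32, 0.30, 0.76; count ≥ 0.55 → 1.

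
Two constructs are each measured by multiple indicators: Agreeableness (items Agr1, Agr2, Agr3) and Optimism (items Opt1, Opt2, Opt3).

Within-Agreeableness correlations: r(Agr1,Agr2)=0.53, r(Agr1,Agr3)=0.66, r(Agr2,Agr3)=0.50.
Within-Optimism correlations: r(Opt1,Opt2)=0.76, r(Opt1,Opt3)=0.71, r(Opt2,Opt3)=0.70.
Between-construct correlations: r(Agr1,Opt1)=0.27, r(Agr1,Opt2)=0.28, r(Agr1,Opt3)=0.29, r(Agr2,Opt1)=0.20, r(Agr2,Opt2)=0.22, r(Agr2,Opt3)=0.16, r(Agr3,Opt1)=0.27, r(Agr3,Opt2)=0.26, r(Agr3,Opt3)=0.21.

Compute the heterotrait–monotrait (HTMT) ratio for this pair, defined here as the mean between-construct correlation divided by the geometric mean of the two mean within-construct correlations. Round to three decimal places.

0.376

Mean between = 2.16/9 = 0.2400.
Mean within-Agr = 1.69/3 = 0.5633; mean within-Opt = 2.17/3 = 0.7233.
Geometric mean = √(0.5633 × 0.7233) = 0.6383.
HTMT = 0.2400 / 0.6383 = 0.376.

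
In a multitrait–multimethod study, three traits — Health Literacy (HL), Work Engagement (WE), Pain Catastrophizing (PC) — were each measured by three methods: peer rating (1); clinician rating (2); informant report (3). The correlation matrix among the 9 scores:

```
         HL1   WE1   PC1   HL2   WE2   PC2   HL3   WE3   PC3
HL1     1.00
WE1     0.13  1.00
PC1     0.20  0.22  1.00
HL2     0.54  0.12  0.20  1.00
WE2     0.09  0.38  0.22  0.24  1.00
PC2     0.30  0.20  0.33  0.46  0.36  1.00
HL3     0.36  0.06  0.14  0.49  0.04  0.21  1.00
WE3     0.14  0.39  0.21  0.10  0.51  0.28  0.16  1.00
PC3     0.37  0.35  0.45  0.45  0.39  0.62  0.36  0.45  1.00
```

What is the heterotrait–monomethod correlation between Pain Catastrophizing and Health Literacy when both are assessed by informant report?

Different traits, same method: r(PC3, HL3) = 0.36.

0.36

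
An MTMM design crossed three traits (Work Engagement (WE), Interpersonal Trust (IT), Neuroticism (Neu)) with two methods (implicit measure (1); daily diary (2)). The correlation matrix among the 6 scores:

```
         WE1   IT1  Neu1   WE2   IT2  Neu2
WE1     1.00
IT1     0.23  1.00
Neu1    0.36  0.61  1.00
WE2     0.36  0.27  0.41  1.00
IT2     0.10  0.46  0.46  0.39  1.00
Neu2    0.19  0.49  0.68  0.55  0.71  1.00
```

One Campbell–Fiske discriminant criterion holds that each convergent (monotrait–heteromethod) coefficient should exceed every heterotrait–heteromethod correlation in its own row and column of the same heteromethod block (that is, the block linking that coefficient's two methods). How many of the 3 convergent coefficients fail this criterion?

2

Checking each validity diagonal entry against its comparison values:
WE (methods 1·2): 0.36 vs {0.10, 0.27, 0.19, 0.41} → fail.
IT (methods 1·2): 0.46 vs {0.27, 0.10, 0.49, 0.46} → fail.
Neu (methods 1·2): 0.68 vs {0.41, 0.19, 0.46, 0.49} → pass.
2 of 3 fail.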